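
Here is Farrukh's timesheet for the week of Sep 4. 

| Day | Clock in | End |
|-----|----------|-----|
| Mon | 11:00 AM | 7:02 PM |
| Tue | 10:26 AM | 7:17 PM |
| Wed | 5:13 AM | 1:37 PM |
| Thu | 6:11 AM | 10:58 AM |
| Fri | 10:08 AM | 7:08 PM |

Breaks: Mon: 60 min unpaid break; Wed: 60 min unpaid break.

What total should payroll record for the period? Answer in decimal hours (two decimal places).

37.07 hours

Mon: 11:00 AM–7:02 PM = 8 h 2 min; less 60 min break → 7 h 2 min
Tue: 10:26 AM–7:17 PM = 8 h 51 min
Wed: 5:13 AM–1:37 PM = 8 h 24 min; less 60 min break → 7 h 24 min
Thu: 6:11 AM–10:58 AM = 4 h 47 min
Fri: 10:08 AM–7:08 PM = 9 h 0 min
Total: 7 h 2 min + 8 h 51 min + 7 h 24 min + 4 h 47 min + 9 h 0 min = 37 h 4 min.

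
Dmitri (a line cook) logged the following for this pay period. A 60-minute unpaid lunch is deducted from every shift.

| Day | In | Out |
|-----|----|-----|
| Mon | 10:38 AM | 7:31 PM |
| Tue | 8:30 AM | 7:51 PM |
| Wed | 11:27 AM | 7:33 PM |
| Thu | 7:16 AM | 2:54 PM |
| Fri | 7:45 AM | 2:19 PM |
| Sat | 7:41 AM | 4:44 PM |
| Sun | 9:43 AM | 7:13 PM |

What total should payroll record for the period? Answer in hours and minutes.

Mon: 10:38 AM–7:31 PM = 8 h 53 min; less 60 min break → 7 h 53 min
Tue: 8:30 AM–7:51 PM = 11 h 21 min; less 60 min break → 10 h 21 min
Wed: 11:27 AM–7:33 PM = 8 h 6 min; less 60 min break → 7 h 6 min
Thu: 7:16 AM–2:54 PM = 7 h 38 min; less 60 min break → 6 h 38 min
Fri: 7:45 AM–2:19 PM = 6 h 34 min; less 60 min break → 5 h 34 min
Sat: 7:41 AM–4:44 PM = 9 h 3 min; less 60 min break → 8 h 3 min
Sun: 9:43 AM–7:13 PM = 9 h 30 min; less 60 min break → 8 h 30 min
Total: 7 h 53 min + 10 h 21 min + 7 h 6 min + 6 h 38 min + 5 h 34 min + 8 h 3 min + 8 h 30 min = 54 h 5 min.

54 h 5 min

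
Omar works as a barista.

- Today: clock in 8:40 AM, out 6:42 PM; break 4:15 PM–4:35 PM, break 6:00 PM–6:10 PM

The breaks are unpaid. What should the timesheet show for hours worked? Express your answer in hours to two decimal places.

Today: 8:40 AM–6:42 PM = 10 h 2 min; less 30 min break → 9 h 32 min

9.53 hours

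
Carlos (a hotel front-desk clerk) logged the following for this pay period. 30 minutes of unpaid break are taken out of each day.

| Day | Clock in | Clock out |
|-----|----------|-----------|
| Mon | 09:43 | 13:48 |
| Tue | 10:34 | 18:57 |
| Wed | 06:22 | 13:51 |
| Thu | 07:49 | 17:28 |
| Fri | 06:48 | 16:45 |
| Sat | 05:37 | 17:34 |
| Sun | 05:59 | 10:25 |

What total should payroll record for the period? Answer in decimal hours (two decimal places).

52.43 hours

Mon: 09:43–13:48 = 4 h 5 min; less 30 min break → 3 h 35 min
Tue: 10:34–18:57 = 8 h 23 min; less 30 min break → 7 h 53 min
Wed: 06:22–13:51 = 7 h 29 min; less 30 min break → 6 h 59 min
Thu: 07:49–17:28 = 9 h 39 min; less 30 min break → 9 h 9 min
Fri: 06:48–16:45 = 9 h 57 min; less 30 min break → 9 h 27 min
Sat: 05:37–17:34 = 11 h 57 min; less 30 min break → 11 h 27 min
Sun: 05:59–10:25 = 4 h 26 min; less 30 min break → 3 h 56 min
Total: 3 h 35 min + 7 h 53 min + 6 h 59 min + 9 h 9 min + 9 h 27 min + 11 h 27 min + 3 h 56 min = 52 h 26 min.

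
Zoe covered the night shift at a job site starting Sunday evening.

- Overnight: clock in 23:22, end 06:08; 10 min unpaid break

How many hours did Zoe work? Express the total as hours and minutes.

Overnight: 23:22 → midnight = 0 h 38 min; midnight → 06:08 = 6 h 8 min; span 6 h 46 min; less 10 min break → 6 h 36 min

6 h 36 min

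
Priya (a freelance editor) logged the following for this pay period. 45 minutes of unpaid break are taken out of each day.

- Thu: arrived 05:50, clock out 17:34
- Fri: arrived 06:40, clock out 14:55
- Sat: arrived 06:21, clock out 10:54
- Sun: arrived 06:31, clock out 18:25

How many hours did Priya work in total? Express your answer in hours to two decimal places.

33.43 hours

Thu: 05:50–17:34 = 11 h 44 min; less 45 min break → 10 h 59 min
Fri: 06:40–14:55 = 8 h 15 min; less 45 min break → 7 h 30 min
Sat: 06:21–10:54 = 4 h 33 min; less 45 min break → 3 h 48 min
Sun: 06:31–18:25 = 11 h 54 min; less 45 min break → 11 h 9 min
Total: 10 h 59 min + 7 h 30 min + 3 h 48 min + 11 h 9 min = 33 h 26 min.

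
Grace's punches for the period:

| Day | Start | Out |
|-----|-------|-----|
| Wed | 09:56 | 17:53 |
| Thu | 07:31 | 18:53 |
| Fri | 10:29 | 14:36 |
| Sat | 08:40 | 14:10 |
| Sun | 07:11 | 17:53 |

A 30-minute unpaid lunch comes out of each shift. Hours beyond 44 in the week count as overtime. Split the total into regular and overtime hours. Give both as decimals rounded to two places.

Wed: 09:56–17:53 = 7 h 57 min; less 30 min break → 7 h 27 min
Thu: 07:31–18:53 = 11 h 22 min; less 30 min break → 10 h 52 min
Fri: 10:29–14:36 = 4 h 7 min; less 30 min break → 3 h 37 min
Sat: 08:40–14:10 = 5 h 30 min; less 30 min break → 5 h 0 min
Sun: 07:11–17:53 = 10 h 42 min; less 30 min break → 10 h 12 min
Total worked: 37 h 8 min = 37.13 h.
Threshold 44 h → overtime 0 h 0 min, regular 37 h 8 min.

Regular 37.13 hours, overtime 0.00 hours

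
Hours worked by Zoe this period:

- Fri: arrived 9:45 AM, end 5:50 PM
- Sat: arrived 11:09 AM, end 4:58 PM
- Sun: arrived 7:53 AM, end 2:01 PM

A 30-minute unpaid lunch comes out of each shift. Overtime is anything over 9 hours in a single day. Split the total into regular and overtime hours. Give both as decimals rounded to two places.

Regular 18.53 hours, overtime 0.00 hours

Fri: 9:45 AM–5:50 PM = 8 h 5 min; less 30 min break → 7 h 35 min
Sat: 11:09 AM–4:58 PM = 5 h 49 min; less 30 min break → 5 h 19 min
Sun: 7:53 AM–2:01 PM = 6 h 8 min; less 30 min break → 5 h 38 min
Fri reg 7 h 35 min / OT 0 h 0 min; Sat reg 5 h 19 min / OT 0 h 0 min; Sun reg 5 h 38 min / OT 0 h 0 min.
Totals: regular 18 h 32 min, overtime 0 h 0 min.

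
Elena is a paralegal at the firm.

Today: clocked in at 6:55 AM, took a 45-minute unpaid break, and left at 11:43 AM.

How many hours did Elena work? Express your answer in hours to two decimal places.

Today: 6:55 AM–11:43 AM = 4 h 48 min; less 45 min break → 4 h 3 min

4.05 hours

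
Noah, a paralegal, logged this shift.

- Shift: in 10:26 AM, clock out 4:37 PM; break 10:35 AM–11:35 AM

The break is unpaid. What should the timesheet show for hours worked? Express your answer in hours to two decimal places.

5.18 hours

Shift: 10:26 AM–4:37 PM = 6 h 11 min; less 60 min break → 5 h 11 min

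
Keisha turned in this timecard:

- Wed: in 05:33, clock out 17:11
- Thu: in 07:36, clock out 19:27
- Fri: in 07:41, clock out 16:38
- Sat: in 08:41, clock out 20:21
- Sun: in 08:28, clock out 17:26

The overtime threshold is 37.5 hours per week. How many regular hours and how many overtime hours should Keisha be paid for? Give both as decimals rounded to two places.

Regular 37.50 hours, overtime 15.57 hours

Wed: 05:33–17:11 = 11 h 38 min
Thu: 07:36–19:27 = 11 h 51 min
Fri: 07:41–16:38 = 8 h 57 min
Sat: 08:41–20:21 = 11 h 40 min
Sun: 08:28–17:26 = 8 h 58 min
Total worked: 53 h 4 min = 53.07 h.
Threshold 37.5 h → overtime 15 h 34 min, regular 37 h 30 min.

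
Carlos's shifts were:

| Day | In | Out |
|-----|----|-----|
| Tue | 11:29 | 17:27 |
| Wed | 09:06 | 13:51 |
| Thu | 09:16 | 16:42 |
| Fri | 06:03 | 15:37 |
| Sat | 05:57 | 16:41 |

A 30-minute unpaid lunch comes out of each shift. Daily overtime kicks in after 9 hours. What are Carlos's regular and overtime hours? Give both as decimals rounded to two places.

Tue: 11:29–17:27 = 5 h 58 min; less 30 min break → 5 h 28 min
Wed: 09:06–13:51 = 4 h 45 min; less 30 min break → 4 h 15 min
Thu: 09:16–16:42 = 7 h 26 min; less 30 min break → 6 h 56 min
Fri: 06:03–15:37 = 9 h 34 min; less 30 min break → 9 h 4 min
Sat: 05:57–16:41 = 10 h 44 min; less 30 min break → 10 h 14 min
Tue reg 5 h 28 min / OT 0 h 0 min; Wed reg 4 h 15 min / OT 0 h 0 min; Thu reg 6 h 56 min / OT 0 h 0 min; Fri reg 9 h 0 min / OT 0 h 4 min; Sat reg 9 h 0 min / OT 1 h 14 min.
Totals: regular 34 h 39 min, overtime 1 h 18 min.

Regular 34.65 hours, overtime 1.30 hours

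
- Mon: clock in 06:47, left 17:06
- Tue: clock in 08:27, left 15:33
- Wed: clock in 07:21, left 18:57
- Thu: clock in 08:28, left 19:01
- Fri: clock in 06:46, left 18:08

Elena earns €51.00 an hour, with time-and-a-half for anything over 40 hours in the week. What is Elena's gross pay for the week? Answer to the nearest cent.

€2876.40

Mon: 06:47–17:06 = 10 h 19 min
Tue: 08:27–15:33 = 7 h 6 min
Wed: 07:21–18:57 = 11 h 36 min
Thu: 08:28–19:01 = 10 h 33 min
Fri: 06:46–18:08 = 11 h 22 min
Total worked: 50 h 56 min = 3056 min.
Regular 40 h 0 min = 2400 min at €51.00/h; overtime 10 h 56 min = 656 min at €76.50/h.
Pay = (2400 × €51.00 + 656 × €76.50) ÷ 60 = €2876.40.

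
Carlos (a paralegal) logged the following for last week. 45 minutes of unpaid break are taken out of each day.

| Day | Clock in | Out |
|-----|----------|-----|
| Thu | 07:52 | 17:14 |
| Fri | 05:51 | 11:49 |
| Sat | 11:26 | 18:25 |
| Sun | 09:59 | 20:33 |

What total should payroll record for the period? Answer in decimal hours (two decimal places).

29.88 hours

Thu: 07:52–17:14 = 9 h 22 min; less 45 min break → 8 h 37 min
Fri: 05:51–11:49 = 5 h 58 min; less 45 min break → 5 h 13 min
Sat: 11:26–18:25 = 6 h 59 min; less 45 min break → 6 h 14 min
Sun: 09:59–20:33 = 10 h 34 min; less 45 min break → 9 h 49 min
Total: 8 h 37 min + 5 h 13 min + 6 h 14 min + 9 h 49 min = 29 h 53 min.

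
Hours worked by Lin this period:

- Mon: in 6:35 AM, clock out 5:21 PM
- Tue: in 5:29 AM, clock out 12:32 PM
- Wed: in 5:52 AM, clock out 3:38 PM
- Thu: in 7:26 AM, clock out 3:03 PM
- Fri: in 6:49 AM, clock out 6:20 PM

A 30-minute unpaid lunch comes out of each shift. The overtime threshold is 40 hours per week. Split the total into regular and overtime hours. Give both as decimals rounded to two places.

Mon: 6:35 AM–5:21 PM = 10 h 46 min; less 30 min break → 10 h 16 min
Tue: 5:29 AM–12:32 PM = 7 h 3 min; less 30 min break → 6 h 33 min
Wed: 5:52 AM–3:38 PM = 9 h 46 min; less 30 min break → 9 h 16 min
Thu: 7:26 AM–3:03 PM = 7 h 37 min; less 30 min break → 7 h 7 min
Fri: 6:49 AM–6:20 PM = 11 h 31 min; less 30 min break → 11 h 1 min
Total worked: 44 h 13 min = 44.22 h.
Threshold 40 h → overtime 4 h 13 min, regular 40 h 0 min.

Regular 40.00 hours, overtime 4.22 hours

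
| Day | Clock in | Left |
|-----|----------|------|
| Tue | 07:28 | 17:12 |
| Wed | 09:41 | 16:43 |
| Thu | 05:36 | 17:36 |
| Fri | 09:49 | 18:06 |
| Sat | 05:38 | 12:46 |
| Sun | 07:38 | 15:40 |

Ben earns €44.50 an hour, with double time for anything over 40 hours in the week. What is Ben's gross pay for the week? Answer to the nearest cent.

€2867.28

Tue: 07:28–17:12 = 9 h 44 min
Wed: 09:41–16:43 = 7 h 2 min
Thu: 05:36–17:36 = 12 h 0 min
Fri: 09:49–18:06 = 8 h 17 min
Sat: 05:38–12:46 = 7 h 8 min
Sun: 07:38–15:40 = 8 h 2 min
Total worked: 52 h 13 min = 3133 min.
Regular 40 h 0 min = 2400 min at €44.50/h; overtime 12 h 13 min = 733 min at €89.00/h.
Pay = (2400 × €44.50 + 733 × €89.00) ÷ 60 = €2867.28.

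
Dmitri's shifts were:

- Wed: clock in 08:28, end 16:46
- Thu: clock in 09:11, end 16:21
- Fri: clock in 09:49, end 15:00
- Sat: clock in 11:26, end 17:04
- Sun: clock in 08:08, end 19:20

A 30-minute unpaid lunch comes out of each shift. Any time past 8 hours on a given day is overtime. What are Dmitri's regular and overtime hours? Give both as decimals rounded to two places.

Regular 32.28 hours, overtime 2.70 hours

Wed: 08:28–16:46 = 8 h 18 min; less 30 min break → 7 h 48 min
Thu: 09:11–16:21 = 7 h 10 min; less 30 min break → 6 h 40 min
Fri: 09:49–15:00 = 5 h 11 min; less 30 min break → 4 h 41 min
Sat: 11:26–17:04 = 5 h 38 min; less 30 min break → 5 h 8 min
Sun: 08:08–19:20 = 11 h 12 min; less 30 min break → 10 h 42 min
Wed reg 7 h 48 min / OT 0 h 0 min; Thu reg 6 h 40 min / OT 0 h 0 min; Fri reg 4 h 41 min / OT 0 h 0 min; Sat reg 5 h 8 min / OT 0 h 0 min; Sun reg 8 h 0 min / OT 2 h 42 min.
Totals: regular 32 h 17 min, overtime 2 h 42 min.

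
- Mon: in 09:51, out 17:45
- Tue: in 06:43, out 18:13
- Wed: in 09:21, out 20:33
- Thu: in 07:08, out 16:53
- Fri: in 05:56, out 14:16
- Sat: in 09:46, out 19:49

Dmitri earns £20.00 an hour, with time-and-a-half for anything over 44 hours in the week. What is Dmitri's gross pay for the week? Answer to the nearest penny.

£1322.00

Mon: 09:51–17:45 = 7 h 54 min
Tue: 06:43–18:13 = 11 h 30 min
Wed: 09:21–20:33 = 11 h 12 min
Thu: 07:08–16:53 = 9 h 45 min
Fri: 05:56–14:16 = 8 h 20 min
Sat: 09:46–19:49 = 10 h 3 min
Total worked: 58 h 44 min = 3524 min.
Regular 44 h 0 min = 2640 min at £20.00/h; overtime 14 h 44 min = 884 min at £30.00/h.
Pay = (2640 × £20.00 + 884 × £30.00) ÷ 60 = £1322.00.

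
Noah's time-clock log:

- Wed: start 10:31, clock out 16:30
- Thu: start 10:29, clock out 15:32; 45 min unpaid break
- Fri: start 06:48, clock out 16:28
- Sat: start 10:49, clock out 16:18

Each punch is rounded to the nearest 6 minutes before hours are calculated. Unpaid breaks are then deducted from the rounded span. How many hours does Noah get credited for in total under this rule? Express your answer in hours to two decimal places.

Wed: in 10:31→10:30, out 16:30→16:30; 6 h 0 min
Thu: in 10:29→10:30, out 15:32→15:30; 5 h 0 min − 45 min = 4 h 15 min
Fri: in 06:48→06:48, out 16:28→16:30; 9 h 42 min
Sat: in 10:49→10:48, out 16:18→16:18; 5 h 30 min
Total credited: 25 h 27 min.

25.45 hours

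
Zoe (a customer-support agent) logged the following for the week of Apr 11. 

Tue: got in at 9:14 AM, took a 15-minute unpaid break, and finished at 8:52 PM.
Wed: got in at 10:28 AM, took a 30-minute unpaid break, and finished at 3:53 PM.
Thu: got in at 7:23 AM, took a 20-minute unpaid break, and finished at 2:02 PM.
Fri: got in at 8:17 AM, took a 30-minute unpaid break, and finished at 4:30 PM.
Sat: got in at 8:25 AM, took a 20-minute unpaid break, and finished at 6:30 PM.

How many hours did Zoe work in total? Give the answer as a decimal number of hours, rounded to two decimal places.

Tue: 9:14 AM–8:52 PM = 11 h 38 min; less 15 min break → 11 h 23 min
Wed: 10:28 AM–3:53 PM = 5 h 25 min; less 30 min break → 4 h 55 min
Thu: 7:23 AM–2:02 PM = 6 h 39 min; less 20 min break → 6 h 19 min
Fri: 8:17 AM–4:30 PM = 8 h 13 min; less 30 min break → 7 h 43 min
Sat: 8:25 AM–6:30 PM = 10 h 5 min; less 20 min break → 9 h 45 min
Total: 11 h 23 min + 4 h 55 min + 6 h 19 min + 7 h 43 min + 9 h 45 min = 40 h 5 min.

40.08 hours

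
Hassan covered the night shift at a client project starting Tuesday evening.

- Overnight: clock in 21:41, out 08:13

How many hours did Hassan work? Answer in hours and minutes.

Overnight: 21:41 → midnight = 2 h 19 min; midnight → 08:13 = 8 h 13 min; span 10 h 32 min

10 h 32 min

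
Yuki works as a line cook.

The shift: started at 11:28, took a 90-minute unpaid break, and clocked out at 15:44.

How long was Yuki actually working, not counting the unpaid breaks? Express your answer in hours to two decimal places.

2.77 hours

The shift: 11:28–15:44 = 4 h 16 min; less 90 min break → 2 h 46 min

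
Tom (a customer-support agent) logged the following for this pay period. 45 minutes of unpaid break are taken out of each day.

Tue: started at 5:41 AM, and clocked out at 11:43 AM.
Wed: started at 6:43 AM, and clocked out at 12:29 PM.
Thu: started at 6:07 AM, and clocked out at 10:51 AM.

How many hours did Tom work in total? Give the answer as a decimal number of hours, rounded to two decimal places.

Tue: 5:41 AM–11:43 AM = 6 h 2 min; less 45 min break → 5 h 17 min
Wed: 6:43 AM–12:29 PM = 5 h 46 min; less 45 min break → 5 h 1 min
Thu: 6:07 AM–10:51 AM = 4 h 44 min; less 45 min break → 3 h 59 min
Total: 5 h 17 min + 5 h 1 min + 3 h 59 min = 14 h 17 min.

14.28 hours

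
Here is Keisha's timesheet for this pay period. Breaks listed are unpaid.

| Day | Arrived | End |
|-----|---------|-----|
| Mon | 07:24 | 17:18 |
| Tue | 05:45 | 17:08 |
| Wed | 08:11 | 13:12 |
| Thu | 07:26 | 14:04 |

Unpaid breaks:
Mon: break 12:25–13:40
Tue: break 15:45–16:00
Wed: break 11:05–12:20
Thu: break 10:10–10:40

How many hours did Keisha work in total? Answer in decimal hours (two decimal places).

29.68 hours

Mon: 07:24–17:18 = 9 h 54 min; less 75 min break → 8 h 39 min
Tue: 05:45–17:08 = 11 h 23 min; less 15 min break → 11 h 8 min
Wed: 08:11–13:12 = 5 h 1 min; less 75 min break → 3 h 46 min
Thu: 07:26–14:04 = 6 h 38 min; less 30 min break → 6 h 8 min
Total: 8 h 39 min + 11 h 8 min + 3 h 46 min + 6 h 8 min = 29 h 41 min.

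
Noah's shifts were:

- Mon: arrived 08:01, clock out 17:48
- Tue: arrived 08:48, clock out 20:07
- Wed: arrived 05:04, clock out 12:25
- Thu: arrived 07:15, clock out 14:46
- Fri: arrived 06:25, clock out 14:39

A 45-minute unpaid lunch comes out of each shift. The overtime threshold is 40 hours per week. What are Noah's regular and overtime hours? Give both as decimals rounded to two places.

Regular 40.00 hours, overtime 0.45 hours

Mon: 08:01–17:48 = 9 h 47 min; less 45 min break → 9 h 2 min
Tue: 08:48–20:07 = 11 h 19 min; less 45 min break → 10 h 34 min
Wed: 05:04–12:25 = 7 h 21 min; less 45 min break → 6 h 36 min
Thu: 07:15–14:46 = 7 h 31 min; less 45 min break → 6 h 46 min
Fri: 06:25–14:39 = 8 h 14 min; less 45 min break → 7 h 29 min
Total worked: 40 h 27 min = 40.45 h.
Threshold 40 h → overtime 0 h 27 min, regular 40 h 0 min.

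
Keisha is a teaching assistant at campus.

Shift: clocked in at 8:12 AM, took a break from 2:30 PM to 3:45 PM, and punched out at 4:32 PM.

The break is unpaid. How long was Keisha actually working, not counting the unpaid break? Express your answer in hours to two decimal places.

7.08 hours

Shift: 8:12 AM–4:32 PM = 8 h 20 min; less 75 min break → 7 h 5 min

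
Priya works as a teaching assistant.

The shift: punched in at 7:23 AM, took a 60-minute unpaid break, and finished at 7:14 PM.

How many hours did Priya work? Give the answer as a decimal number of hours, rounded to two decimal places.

The shift: 7:23 AM–7:14 PM = 11 h 51 min; less 60 min break → 10 h 51 min

10.85 hours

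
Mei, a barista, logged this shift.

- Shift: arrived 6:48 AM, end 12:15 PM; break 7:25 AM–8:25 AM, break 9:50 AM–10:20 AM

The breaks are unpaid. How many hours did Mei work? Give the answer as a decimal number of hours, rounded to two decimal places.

Shift: 6:48 AM–12:15 PM = 5 h 27 min; less 90 min break → 3 h 57 min

3.95 hours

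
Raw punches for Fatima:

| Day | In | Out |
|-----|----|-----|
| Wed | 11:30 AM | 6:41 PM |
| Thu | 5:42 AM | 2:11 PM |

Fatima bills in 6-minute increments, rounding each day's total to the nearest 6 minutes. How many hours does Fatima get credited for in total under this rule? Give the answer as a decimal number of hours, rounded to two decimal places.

Wed: 11:30 AM–6:41 PM = 7 h 11 min → rounds to 7 h 12 min
Thu: 5:42 AM–2:11 PM = 8 h 29 min → rounds to 8 h 30 min
Total credited: 15 h 42 min.

15.70 hours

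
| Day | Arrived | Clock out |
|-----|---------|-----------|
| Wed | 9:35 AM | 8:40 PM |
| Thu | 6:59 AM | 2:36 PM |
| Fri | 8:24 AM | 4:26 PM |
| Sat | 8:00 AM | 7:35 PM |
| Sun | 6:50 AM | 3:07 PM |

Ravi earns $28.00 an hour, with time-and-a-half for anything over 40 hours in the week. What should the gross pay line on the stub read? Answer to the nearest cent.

$1397.20

Wed: 9:35 AM–8:40 PM = 11 h 5 min
Thu: 6:59 AM–2:36 PM = 7 h 37 min
Fri: 8:24 AM–4:26 PM = 8 h 2 min
Sat: 8:00 AM–7:35 PM = 11 h 35 min
Sun: 6:50 AM–3:07 PM = 8 h 17 min
Total worked: 46 h 36 min = 2796 min.
Regular 40 h 0 min = 2400 min at $28.00/h; overtime 6 h 36 min = 396 min at $42.00/h.
Pay = (2400 × $28.00 + 396 × $42.00) ÷ 60 = $1397.20.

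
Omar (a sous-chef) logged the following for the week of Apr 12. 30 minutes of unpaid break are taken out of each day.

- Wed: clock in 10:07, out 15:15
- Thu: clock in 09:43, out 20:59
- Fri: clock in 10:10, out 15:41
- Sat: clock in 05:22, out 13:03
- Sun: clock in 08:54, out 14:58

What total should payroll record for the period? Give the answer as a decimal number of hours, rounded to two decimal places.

33.17 hours

Wed: 10:07–15:15 = 5 h 8 min; less 30 min break → 4 h 38 min
Thu: 09:43–20:59 = 11 h 16 min; less 30 min break → 10 h 46 min
Fri: 10:10–15:41 = 5 h 31 min; less 30 min break → 5 h 1 min
Sat: 05:22–13:03 = 7 h 41 min; less 30 min break → 7 h 11 min
Sun: 08:54–14:58 = 6 h 4 min; less 30 min break → 5 h 34 min
Total: 4 h 38 min + 10 h 46 min + 5 h 1 min + 7 h 11 min + 5 h 34 min = 33 h 10 min.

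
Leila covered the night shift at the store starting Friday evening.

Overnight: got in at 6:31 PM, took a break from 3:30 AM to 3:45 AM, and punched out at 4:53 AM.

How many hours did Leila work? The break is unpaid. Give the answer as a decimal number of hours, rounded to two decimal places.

10.12 hours

Overnight: 6:31 PM → midnight = 5 h 29 min; midnight → 4:53 AM = 4 h 53 min; span 10 h 22 min; less 15 min break → 10 h 7 min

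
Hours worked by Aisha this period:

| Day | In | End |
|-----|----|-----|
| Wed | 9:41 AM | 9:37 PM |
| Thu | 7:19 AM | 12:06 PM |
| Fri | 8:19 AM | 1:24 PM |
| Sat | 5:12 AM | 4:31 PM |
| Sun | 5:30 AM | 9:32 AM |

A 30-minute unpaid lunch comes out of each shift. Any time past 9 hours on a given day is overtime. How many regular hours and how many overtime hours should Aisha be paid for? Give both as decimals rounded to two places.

Regular 30.40 hours, overtime 4.25 hours

Wed: 9:41 AM–9:37 PM = 11 h 56 min; less 30 min break → 11 h 26 min
Thu: 7:19 AM–12:06 PM = 4 h 47 min; less 30 min break → 4 h 17 min
Fri: 8:19 AM–1:24 PM = 5 h 5 min; less 30 min break → 4 h 35 min
Sat: 5:12 AM–4:31 PM = 11 h 19 min; less 30 min break → 10 h 49 min
Sun: 5:30 AM–9:32 AM = 4 h 2 min; less 30 min break → 3 h 32 min
Wed reg 9 h 0 min / OT 2 h 26 min; Thu reg 4 h 17 min / OT 0 h 0 min; Fri reg 4 h 35 min / OT 0 h 0 min; Sat reg 9 h 0 min / OT 1 h 49 min; Sun reg 3 h 32 min / OT 0 h 0 min.
Totals: regular 30 h 24 min, overtime 4 h 15 min.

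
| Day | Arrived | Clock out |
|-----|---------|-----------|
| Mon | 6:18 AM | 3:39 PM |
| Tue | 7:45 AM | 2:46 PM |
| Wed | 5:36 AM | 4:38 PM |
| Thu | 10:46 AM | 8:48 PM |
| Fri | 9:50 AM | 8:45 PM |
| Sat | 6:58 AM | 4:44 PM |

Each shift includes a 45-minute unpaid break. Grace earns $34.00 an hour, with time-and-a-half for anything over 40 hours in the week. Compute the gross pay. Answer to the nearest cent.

Mon: 6:18 AM–3:39 PM = 9 h 21 min; less 45 min break → 8 h 36 min
Tue: 7:45 AM–2:46 PM = 7 h 1 min; less 45 min break → 6 h 16 min
Wed: 5:36 AM–4:38 PM = 11 h 2 min; less 45 min break → 10 h 17 min
Thu: 10:46 AM–8:48 PM = 10 h 2 min; less 45 min break → 9 h 17 min
Fri: 9:50 AM–8:45 PM = 10 h 55 min; less 45 min break → 10 h 10 min
Sat: 6:58 AM–4:44 PM = 9 h 46 min; less 45 min break → 9 h 1 min
Total worked: 53 h 37 min = 3217 min.
Regular 40 h 0 min = 2400 min at $34.00/h; overtime 13 h 37 min = 817 min at $51.00/h.
Pay = (2400 × $34.00 + 817 × $51.00) ÷ 60 = $2054.45.

$2054.45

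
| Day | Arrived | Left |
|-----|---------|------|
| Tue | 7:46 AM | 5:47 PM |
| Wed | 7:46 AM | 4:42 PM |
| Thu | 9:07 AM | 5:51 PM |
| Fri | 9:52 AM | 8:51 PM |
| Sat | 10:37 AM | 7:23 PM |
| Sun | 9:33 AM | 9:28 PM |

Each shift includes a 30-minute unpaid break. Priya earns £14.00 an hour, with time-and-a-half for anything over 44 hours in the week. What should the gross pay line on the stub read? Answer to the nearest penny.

£875.35

Tue: 7:46 AM–5:47 PM = 10 h 1 min; less 30 min break → 9 h 31 min
Wed: 7:46 AM–4:42 PM = 8 h 56 min; less 30 min break → 8 h 26 min
Thu: 9:07 AM–5:51 PM = 8 h 44 min; less 30 min break → 8 h 14 min
Fri: 9:52 AM–8:51 PM = 10 h 59 min; less 30 min break → 10 h 29 min
Sat: 10:37 AM–7:23 PM = 8 h 46 min; less 30 min break → 8 h 16 min
Sun: 9:33 AM–9:28 PM = 11 h 55 min; less 30 min break → 11 h 25 min
Total worked: 56 h 21 min = 3381 min.
Regular 44 h 0 min = 2640 min at £14.00/h; overtime 12 h 21 min = 741 min at £21.00/h.
Pay = (2640 × £14.00 + 741 × £21.00) ÷ 60 = £875.35.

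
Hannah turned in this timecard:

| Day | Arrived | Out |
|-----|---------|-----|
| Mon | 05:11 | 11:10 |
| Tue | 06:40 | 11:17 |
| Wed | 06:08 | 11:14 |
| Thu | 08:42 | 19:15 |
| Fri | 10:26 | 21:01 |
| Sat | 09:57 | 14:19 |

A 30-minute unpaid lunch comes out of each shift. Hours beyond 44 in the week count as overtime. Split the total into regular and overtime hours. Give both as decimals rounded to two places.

Mon: 05:11–11:10 = 5 h 59 min; less 30 min break → 5 h 29 min
Tue: 06:40–11:17 = 4 h 37 min; less 30 min break → 4 h 7 min
Wed: 06:08–11:14 = 5 h 6 min; less 30 min break → 4 h 36 min
Thu: 08:42–19:15 = 10 h 33 min; less 30 min break → 10 h 3 min
Fri: 10:26–21:01 = 10 h 35 min; less 30 min break → 10 h 5 min
Sat: 09:57–14:19 = 4 h 22 min; less 30 min break → 3 h 52 min
Total worked: 38 h 12 min = 38.20 h.
Threshold 44 h → overtime 0 h 0 min, regular 38 h 12 min.

Regular 38.20 hours, overtime 0.00 hours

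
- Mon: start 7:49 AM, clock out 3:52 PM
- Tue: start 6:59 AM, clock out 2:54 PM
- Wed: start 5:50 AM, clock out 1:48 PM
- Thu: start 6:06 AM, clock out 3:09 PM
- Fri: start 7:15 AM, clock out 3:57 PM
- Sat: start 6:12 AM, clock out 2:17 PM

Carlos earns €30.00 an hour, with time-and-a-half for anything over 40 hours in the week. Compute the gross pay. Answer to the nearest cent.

€1639.50

Mon: 7:49 AM–3:52 PM = 8 h 3 min
Tue: 6:59 AM–2:54 PM = 7 h 55 min
Wed: 5:50 AM–1:48 PM = 7 h 58 min
Thu: 6:06 AM–3:09 PM = 9 h 3 min
Fri: 7:15 AM–3:57 PM = 8 h 42 min
Sat: 6:12 AM–2:17 PM = 8 h 5 min
Total worked: 49 h 46 min = 2986 min.
Regular 40 h 0 min = 2400 min at €30.00/h; overtime 9 h 46 min = 586 min at €45.00/h.
Pay = (2400 × €30.00 + 586 × €45.00) ÷ 60 = €1639.50.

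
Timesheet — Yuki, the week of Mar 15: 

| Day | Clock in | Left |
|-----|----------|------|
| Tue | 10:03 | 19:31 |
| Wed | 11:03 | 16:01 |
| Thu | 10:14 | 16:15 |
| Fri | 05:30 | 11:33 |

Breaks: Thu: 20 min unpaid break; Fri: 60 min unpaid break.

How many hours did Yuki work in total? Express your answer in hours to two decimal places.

Tue: 10:03–19:31 = 9 h 28 min
Wed: 11:03–16:01 = 4 h 58 min
Thu: 10:14–16:15 = 6 h 1 min; less 20 min break → 5 h 41 min
Fri: 05:30–11:33 = 6 h 3 min; less 60 min break → 5 h 3 min
Total: 9 h 28 min + 4 h 58 min + 5 h 41 min + 5 h 3 min = 25 h 10 min.

25.17 hours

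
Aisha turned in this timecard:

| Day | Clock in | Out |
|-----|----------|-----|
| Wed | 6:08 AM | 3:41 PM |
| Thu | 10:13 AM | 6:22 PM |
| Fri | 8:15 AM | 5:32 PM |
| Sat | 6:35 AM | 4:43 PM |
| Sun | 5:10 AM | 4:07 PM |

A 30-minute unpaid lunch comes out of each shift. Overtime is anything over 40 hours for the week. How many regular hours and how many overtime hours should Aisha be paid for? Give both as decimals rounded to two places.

Wed: 6:08 AM–3:41 PM = 9 h 33 min; less 30 min break → 9 h 3 min
Thu: 10:13 AM–6:22 PM = 8 h 9 min; less 30 min break → 7 h 39 min
Fri: 8:15 AM–5:32 PM = 9 h 17 min; less 30 min break → 8 h 47 min
Sat: 6:35 AM–4:43 PM = 10 h 8 min; less 30 min break → 9 h 38 min
Sun: 5:10 AM–4:07 PM = 10 h 57 min; less 30 min break → 10 h 27 min
Total worked: 45 h 34 min = 45.57 h.
Threshold 40 h → overtime 5 h 34 min, regular 40 h 0 min.

Regular 40.00 hours, overtime 5.57 hours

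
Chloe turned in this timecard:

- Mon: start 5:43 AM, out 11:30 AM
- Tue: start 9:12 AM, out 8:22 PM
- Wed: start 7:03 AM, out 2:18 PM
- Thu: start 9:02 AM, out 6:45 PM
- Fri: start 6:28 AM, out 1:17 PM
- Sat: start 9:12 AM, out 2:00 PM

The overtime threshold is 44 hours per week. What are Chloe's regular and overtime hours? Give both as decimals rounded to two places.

Mon: 5:43 AM–11:30 AM = 5 h 47 min
Tue: 9:12 AM–8:22 PM = 11 h 10 min
Wed: 7:03 AM–2:18 PM = 7 h 15 min
Thu: 9:02 AM–6:45 PM = 9 h 43 min
Fri: 6:28 AM–1:17 PM = 6 h 49 min
Sat: 9:12 AM–2:00 PM = 4 h 48 min
Total worked: 45 h 32 min = 45.53 h.
Threshold 44 h → overtime 1 h 32 min, regular 44 h 0 min.

Regular 44.00 hours, overtime 1.53 hours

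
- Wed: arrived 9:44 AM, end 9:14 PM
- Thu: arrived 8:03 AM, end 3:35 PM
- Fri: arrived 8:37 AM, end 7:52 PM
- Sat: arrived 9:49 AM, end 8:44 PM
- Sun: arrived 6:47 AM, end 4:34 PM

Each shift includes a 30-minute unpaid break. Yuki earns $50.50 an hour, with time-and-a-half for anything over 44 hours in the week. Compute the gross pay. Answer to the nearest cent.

Wed: 9:44 AM–9:14 PM = 11 h 30 min; less 30 min break → 11 h 0 min
Thu: 8:03 AM–3:35 PM = 7 h 32 min; less 30 min break → 7 h 2 min
Fri: 8:37 AM–7:52 PM = 11 h 15 min; less 30 min break → 10 h 45 min
Sat: 9:49 AM–8:44 PM = 10 h 55 min; less 30 min break → 10 h 25 min
Sun: 6:47 AM–4:34 PM = 9 h 47 min; less 30 min break → 9 h 17 min
Total worked: 48 h 29 min = 2909 min.
Regular 44 h 0 min = 2640 min at $50.50/h; overtime 4 h 29 min = 269 min at $75.75/h.
Pay = (2640 × $50.50 + 269 × $75.75) ÷ 60 = $2561.61.

$2561.61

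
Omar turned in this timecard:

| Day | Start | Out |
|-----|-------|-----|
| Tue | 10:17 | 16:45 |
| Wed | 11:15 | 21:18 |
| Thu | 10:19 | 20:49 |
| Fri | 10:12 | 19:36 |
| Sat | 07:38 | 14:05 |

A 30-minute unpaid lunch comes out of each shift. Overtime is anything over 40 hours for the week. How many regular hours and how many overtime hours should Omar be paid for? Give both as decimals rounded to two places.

Regular 40.00 hours, overtime 0.37 hours

Tue: 10:17–16:45 = 6 h 28 min; less 30 min break → 5 h 58 min
Wed: 11:15–21:18 = 10 h 3 min; less 30 min break → 9 h 33 min
Thu: 10:19–20:49 = 10 h 30 min; less 30 min break → 10 h 0 min
Fri: 10:12–19:36 = 9 h 24 min; less 30 min break → 8 h 54 min
Sat: 07:38–14:05 = 6 h 27 min; less 30 min break → 5 h 57 min
Total worked: 40 h 22 min = 40.37 h.
Threshold 40 h → overtime 0 h 22 min, regular 40 h 0 min.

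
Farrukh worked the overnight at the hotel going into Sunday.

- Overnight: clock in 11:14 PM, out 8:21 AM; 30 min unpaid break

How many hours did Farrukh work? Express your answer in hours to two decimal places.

8.62 hours

Overnight: 11:14 PM → midnight = 0 h 46 min; midnight → 8:21 AM = 8 h 21 min; span 9 h 7 min; less 30 min break → 8 h 37 min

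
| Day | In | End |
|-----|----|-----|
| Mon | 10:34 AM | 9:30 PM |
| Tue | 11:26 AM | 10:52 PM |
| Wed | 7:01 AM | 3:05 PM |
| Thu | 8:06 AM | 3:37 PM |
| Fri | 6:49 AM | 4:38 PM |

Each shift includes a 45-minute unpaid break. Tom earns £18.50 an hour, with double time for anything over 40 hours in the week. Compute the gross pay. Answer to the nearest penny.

Mon: 10:34 AM–9:30 PM = 10 h 56 min; less 45 min break → 10 h 11 min
Tue: 11:26 AM–10:52 PM = 11 h 26 min; less 45 min break → 10 h 41 min
Wed: 7:01 AM–3:05 PM = 8 h 4 min; less 45 min break → 7 h 19 min
Thu: 8:06 AM–3:37 PM = 7 h 31 min; less 45 min break → 6 h 46 min
Fri: 6:49 AM–4:38 PM = 9 h 49 min; less 45 min break → 9 h 4 min
Total worked: 44 h 1 min = 2641 min.
Regular 40 h 0 min = 2400 min at £18.50/h; overtime 4 h 1 min = 241 min at £37.00/h.
Pay = (2400 × £18.50 + 241 × £37.00) ÷ 60 = £888.62.

£888.62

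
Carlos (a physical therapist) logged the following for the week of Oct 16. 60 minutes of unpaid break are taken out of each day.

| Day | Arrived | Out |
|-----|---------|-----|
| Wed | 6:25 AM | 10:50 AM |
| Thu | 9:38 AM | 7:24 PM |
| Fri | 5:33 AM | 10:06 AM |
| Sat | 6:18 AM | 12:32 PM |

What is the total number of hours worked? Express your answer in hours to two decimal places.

20.97 hours

Wed: 6:25 AM–10:50 AM = 4 h 25 min; less 60 min break → 3 h 25 min
Thu: 9:38 AM–7:24 PM = 9 h 46 min; less 60 min break → 8 h 46 min
Fri: 5:33 AM–10:06 AM = 4 h 33 min; less 60 min break → 3 h 33 min
Sat: 6:18 AM–12:32 PM = 6 h 14 min; less 60 min break → 5 h 14 min
Total: 3 h 25 min + 8 h 46 min + 3 h 33 min + 5 h 14 min = 20 h 58 min.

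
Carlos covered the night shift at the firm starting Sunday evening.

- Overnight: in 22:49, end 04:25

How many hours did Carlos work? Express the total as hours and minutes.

5 h 36 min

Overnight: 22:49 → midnight = 1 h 11 min; midnight → 04:25 = 4 h 25 min; span 5 h 36 min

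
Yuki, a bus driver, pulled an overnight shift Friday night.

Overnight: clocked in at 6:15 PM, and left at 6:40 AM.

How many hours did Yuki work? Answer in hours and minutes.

12 h 25 min

Overnight: 6:15 PM → midnight = 5 h 45 min; midnight → 6:40 AM = 6 h 40 min; span 12 h 25 min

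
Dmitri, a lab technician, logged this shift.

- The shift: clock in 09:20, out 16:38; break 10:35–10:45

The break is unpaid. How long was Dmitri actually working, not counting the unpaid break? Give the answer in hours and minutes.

7 h 8 min

The shift: 09:20–16:38 = 7 h 18 min; less 10 min break → 7 h 8 min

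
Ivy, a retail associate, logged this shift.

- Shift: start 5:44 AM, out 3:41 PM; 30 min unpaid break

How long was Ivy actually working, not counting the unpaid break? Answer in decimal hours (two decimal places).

Shift: 5:44 AM–3:41 PM = 9 h 57 min; less 30 min break → 9 h 27 min

9.45 hours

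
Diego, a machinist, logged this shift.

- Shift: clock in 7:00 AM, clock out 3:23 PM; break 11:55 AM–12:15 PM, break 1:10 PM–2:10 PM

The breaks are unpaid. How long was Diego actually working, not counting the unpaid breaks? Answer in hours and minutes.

Shift: 7:00 AM–3:23 PM = 8 h 23 min; less 80 min break → 7 h 3 min

7 h 3 min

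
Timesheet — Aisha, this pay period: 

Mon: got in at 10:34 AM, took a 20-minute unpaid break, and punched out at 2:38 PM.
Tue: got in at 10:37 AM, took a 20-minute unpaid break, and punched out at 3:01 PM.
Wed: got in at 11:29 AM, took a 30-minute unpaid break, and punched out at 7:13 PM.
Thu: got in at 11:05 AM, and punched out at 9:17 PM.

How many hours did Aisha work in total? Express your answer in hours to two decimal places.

Mon: 10:34 AM–2:38 PM = 4 h 4 min; less 20 min break → 3 h 44 min
Tue: 10:37 AM–3:01 PM = 4 h 24 min; less 20 min break → 4 h 4 min
Wed: 11:29 AM–7:13 PM = 7 h 44 min; less 30 min break → 7 h 14 min
Thu: 11:05 AM–9:17 PM = 10 h 12 min
Total: 3 h 44 min + 4 h 4 min + 7 h 14 min + 10 h 12 min = 25 h 14 min.

25.23 hours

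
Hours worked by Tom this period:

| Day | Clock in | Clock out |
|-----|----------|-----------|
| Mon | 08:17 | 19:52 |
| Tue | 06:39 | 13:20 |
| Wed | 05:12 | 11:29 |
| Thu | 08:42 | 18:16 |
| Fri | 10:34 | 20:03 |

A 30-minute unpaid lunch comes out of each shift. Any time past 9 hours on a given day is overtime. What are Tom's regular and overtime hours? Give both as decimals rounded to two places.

Mon: 08:17–19:52 = 11 h 35 min; less 30 min break → 11 h 5 min
Tue: 06:39–13:20 = 6 h 41 min; less 30 min break → 6 h 11 min
Wed: 05:12–11:29 = 6 h 17 min; less 30 min break → 5 h 47 min
Thu: 08:42–18:16 = 9 h 34 min; less 30 min break → 9 h 4 min
Fri: 10:34–20:03 = 9 h 29 min; less 30 min break → 8 h 59 min
Mon reg 9 h 0 min / OT 2 h 5 min; Tue reg 6 h 11 min / OT 0 h 0 min; Wed reg 5 h 47 min / OT 0 h 0 min; Thu reg 9 h 0 min / OT 0 h 4 min; Fri reg 8 h 59 min / OT 0 h 0 min.
Totals: regular 38 h 57 min, overtime 2 h 9 min.

Regular 38.95 hours, overtime 2.15 hours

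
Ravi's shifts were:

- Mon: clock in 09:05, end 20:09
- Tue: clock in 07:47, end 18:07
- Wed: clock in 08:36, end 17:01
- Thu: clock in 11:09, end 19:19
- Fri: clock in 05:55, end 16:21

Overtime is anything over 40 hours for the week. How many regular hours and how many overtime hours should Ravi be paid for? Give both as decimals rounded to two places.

Mon: 09:05–20:09 = 11 h 4 min
Tue: 07:47–18:07 = 10 h 20 min
Wed: 08:36–17:01 = 8 h 25 min
Thu: 11:09–19:19 = 8 h 10 min
Fri: 05:55–16:21 = 10 h 26 min
Total worked: 48 h 25 min = 48.42 h.
Threshold 40 h → overtime 8 h 25 min, regular 40 h 0 min.

Regular 40.00 hours, overtime 8.42 hours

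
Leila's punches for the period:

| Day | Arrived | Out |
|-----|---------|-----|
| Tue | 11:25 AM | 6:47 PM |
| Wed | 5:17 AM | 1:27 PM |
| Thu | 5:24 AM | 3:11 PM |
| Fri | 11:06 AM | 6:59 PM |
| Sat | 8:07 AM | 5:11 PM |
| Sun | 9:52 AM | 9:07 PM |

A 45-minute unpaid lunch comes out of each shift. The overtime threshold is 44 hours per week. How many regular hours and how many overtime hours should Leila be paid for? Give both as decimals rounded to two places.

Tue: 11:25 AM–6:47 PM = 7 h 22 min; less 45 min break → 6 h 37 min
Wed: 5:17 AM–1:27 PM = 8 h 10 min; less 45 min break → 7 h 25 min
Thu: 5:24 AM–3:11 PM = 9 h 47 min; less 45 min break → 9 h 2 min
Fri: 11:06 AM–6:59 PM = 7 h 53 min; less 45 min break → 7 h 8 min
Sat: 8:07 AM–5:11 PM = 9 h 4 min; less 45 min break → 8 h 19 min
Sun: 9:52 AM–9:07 PM = 11 h 15 min; less 45 min break → 10 h 30 min
Total worked: 49 h 1 min = 49.02 h.
Threshold 44 h → overtime 5 h 1 min, regular 44 h 0 min.

Regular 44.00 hours, overtime 5.02 hours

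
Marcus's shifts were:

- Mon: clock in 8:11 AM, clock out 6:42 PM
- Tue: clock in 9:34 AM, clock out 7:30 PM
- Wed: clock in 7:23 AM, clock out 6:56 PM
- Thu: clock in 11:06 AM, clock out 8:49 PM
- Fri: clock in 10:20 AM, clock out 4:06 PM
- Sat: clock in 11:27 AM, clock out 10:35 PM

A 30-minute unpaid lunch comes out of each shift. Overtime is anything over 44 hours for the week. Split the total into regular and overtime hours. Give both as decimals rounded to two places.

Regular 44.00 hours, overtime 11.62 hours

Mon: 8:11 AM–6:42 PM = 10 h 31 min; less 30 min break → 10 h 1 min
Tue: 9:34 AM–7:30 PM = 9 h 56 min; less 30 min break → 9 h 26 min
Wed: 7:23 AM–6:56 PM = 11 h 33 min; less 30 min break → 11 h 3 min
Thu: 11:06 AM–8:49 PM = 9 h 43 min; less 30 min break → 9 h 13 min
Fri: 10:20 AM–4:06 PM = 5 h 46 min; less 30 min break → 5 h 16 min
Sat: 11:27 AM–10:35 PM = 11 h 8 min; less 30 min break → 10 h 38 min
Total worked: 55 h 37 min = 55.62 h.
Threshold 44 h → overtime 11 h 37 min, regular 44 h 0 min.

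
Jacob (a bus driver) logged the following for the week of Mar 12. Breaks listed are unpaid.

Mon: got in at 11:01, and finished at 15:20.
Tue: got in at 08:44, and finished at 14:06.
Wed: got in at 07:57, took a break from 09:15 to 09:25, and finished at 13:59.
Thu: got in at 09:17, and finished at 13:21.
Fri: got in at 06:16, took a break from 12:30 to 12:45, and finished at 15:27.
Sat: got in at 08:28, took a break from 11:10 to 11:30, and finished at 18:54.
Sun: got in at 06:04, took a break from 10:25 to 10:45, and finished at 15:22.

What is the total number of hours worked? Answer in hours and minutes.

47 h 37 min

Mon: 11:01–15:20 = 4 h 19 min
Tue: 08:44–14:06 = 5 h 22 min
Wed: 07:57–13:59 = 6 h 2 min; less 10 min break → 5 h 52 min
Thu: 09:17–13:21 = 4 h 4 min
Fri: 06:16–15:27 = 9 h 11 min; less 15 min break → 8 h 56 min
Sat: 08:28–18:54 = 10 h 26 min; less 20 min break → 10 h 6 min
Sun: 06:04–15:22 = 9 h 18 min; less 20 min break → 8 h 58 min
Total: 4 h 19 min + 5 h 22 min + 5 h 52 min + 4 h 4 min + 8 h 56 min + 10 h 6 min + 8 h 58 min = 47 h 37 min.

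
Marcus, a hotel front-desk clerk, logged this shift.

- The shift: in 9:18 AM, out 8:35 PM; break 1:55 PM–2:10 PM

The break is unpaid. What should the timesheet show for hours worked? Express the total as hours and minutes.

11 h 2 min

The shift: 9:18 AM–8:35 PM = 11 h 17 min; less 15 min break → 11 h 2 min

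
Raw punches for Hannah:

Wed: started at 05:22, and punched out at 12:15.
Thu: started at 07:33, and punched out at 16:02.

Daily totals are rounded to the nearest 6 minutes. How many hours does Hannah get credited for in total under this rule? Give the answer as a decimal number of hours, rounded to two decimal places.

Wed: 05:22–12:15 = 6 h 53 min → rounds to 6 h 54 min
Thu: 07:33–16:02 = 8 h 29 min → rounds to 8 h 30 min
Total credited: 15 h 24 min.

15.40 hours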